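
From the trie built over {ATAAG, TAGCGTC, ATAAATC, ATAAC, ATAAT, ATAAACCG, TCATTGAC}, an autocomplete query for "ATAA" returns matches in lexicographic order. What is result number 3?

Words with prefix "ATAA", in lexicographic order: "ATAAACCG", "ATAAATC", "ATAAC", "ATAAG", "ATAAT"
The 3rd is ATAAC.

ATAAC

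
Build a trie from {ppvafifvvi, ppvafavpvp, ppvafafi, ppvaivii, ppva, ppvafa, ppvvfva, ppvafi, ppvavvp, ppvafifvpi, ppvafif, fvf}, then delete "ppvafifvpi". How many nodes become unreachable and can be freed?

2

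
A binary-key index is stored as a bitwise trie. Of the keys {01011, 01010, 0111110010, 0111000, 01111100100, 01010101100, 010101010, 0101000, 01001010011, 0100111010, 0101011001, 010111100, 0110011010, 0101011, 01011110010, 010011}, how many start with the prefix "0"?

16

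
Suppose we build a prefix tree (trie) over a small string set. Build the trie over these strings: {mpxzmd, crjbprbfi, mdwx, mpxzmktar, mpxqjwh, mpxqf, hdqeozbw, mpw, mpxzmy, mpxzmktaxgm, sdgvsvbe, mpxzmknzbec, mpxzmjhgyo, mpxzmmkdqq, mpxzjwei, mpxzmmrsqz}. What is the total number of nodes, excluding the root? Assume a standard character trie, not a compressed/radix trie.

71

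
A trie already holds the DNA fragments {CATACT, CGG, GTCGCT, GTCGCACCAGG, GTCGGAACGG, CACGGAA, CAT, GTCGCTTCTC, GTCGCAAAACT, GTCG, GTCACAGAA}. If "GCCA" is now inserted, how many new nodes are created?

The longest prefix of "GCCA" already in the trie is "G" (length 1).
So 4 − 1 = 3 new nodes.

3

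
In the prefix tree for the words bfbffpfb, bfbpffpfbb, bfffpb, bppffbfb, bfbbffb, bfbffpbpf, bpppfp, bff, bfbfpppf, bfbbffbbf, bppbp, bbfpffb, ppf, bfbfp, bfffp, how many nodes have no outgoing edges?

11

A leaf is a node with no children — equivalently, the end of a word that is not a proper prefix of any other stored word.
Those words: "bbfpffb", "bfbbffbbf", "bfbffpbpf", "bfbffpfb", "bfbfpppf", "bfbpffpfbb", "bfffpb", "bppbp", "bppffbfb", "bpppfp", "ppf"
Leaf count: 11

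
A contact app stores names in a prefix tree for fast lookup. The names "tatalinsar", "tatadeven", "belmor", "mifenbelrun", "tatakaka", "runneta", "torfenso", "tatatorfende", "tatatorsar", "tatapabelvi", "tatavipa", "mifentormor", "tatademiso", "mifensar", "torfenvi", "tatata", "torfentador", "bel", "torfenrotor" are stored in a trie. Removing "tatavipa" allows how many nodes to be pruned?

A node on "tatavipa"'s path can go only if nothing else ends at it or branches off below it.
The suffix "vipa" (4 nodes) is used only by "tatavipa"; the node for "tata" still has the child "l", so pruning stops there.
Nodes removed: 4

4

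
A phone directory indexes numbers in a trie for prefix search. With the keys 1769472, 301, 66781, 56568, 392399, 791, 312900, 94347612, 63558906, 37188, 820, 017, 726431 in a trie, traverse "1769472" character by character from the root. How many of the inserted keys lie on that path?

Walk "1769472" from the root; an end-of-word marker is hit whenever a stored word is a prefix of "1769472".
Prefixes of the query that are stored words: "1769472"
Count: 1

1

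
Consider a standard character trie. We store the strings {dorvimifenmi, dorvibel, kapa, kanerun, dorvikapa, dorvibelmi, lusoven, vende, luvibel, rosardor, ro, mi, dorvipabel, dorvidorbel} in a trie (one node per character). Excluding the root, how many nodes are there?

68

Insert word by word; a character creates a node only if that edge doesn't already exist:
  "dorvimifenmi" → 12 new (d, o, r, v, i, m, i, f, e, n, m, i)
  "dorvibel" → prefix "dorvi" already present; 3 new (b, e, l)
  "kapa" → 4 new (k, a, p, a)
  "kanerun" → prefix "ka" already present; 5 new (n, e, r, u, n)
  "dorvikapa" → prefix "dorvi" already present; 4 new (k, a, p, a)
  "dorvibelmi" → prefix "dorvibel" already present; 2 new (m, i)
  "lusoven" → 7 new (l, u, s, o, v, e, n)
  "vende" → 5 new (v, e, n, d, e)
  "luvibel" → prefix "lu" already present; 5 new (v, i, b, e, l)
  "rosardor" → 8 new (r, o, s, a, r, d, o, r)
  "ro" → prefix "ro" already present; 0 new (none)
  "mi" → 2 new (m, i)
  "dorvipabel" → prefix "dorvi" already present; 5 new (p, a, b, e, l)
  "dorvidorbel" → prefix "dorvi" already present; 6 new (d, o, r, b, e, l)
Total nodes = 12 + 3 + 4 + 5 + 4 + 2 + 7 + 5 + 5 + 8 + 0 + 2 + 5 + 6 = 68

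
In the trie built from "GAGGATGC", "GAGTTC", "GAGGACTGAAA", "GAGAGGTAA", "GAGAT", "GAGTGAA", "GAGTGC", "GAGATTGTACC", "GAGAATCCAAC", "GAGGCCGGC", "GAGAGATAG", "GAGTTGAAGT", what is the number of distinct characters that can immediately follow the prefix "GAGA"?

3

Walk "GAGA" from the root, arriving at one node.
Distinct next characters after "GAGA": A, G, T.
That node has 3 child edges.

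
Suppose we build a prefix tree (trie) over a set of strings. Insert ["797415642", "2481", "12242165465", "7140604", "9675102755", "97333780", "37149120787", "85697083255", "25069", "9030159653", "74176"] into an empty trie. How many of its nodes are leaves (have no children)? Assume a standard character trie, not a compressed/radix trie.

A leaf is a node with no children — equivalently, the end of a word that is not a proper prefix of any other stored word.
Those words: "12242165465", "2481", "25069", "37149120787", "7140604", "74176", "797415642", "85697083255", "9030159653", "9675102755", "97333780"
Leaf count: 11

11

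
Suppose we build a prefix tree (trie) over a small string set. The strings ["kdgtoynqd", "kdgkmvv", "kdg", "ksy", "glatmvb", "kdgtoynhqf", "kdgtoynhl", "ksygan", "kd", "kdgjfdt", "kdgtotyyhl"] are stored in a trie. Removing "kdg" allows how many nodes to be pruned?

After clearing the end-marker at "kdg", prune upward until reaching a node still needed by another word.
Every node on "kdg" is still needed (e.g. by "kdgtoynqd"), so nothing is freed.
Nodes removed: 0

0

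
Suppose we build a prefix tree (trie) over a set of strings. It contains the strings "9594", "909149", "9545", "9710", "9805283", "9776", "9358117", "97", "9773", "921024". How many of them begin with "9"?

Traverse to the node for "9", then collect every word in that subtree.
Matches: "909149", "921024", "9358117", "9545", "9594", "97", "9710", "9773", "9776", "9805283"
Count: 10

10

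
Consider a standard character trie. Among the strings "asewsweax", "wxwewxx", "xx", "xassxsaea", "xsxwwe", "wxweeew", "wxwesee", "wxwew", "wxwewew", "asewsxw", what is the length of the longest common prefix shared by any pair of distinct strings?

Look for the deepest trie node that still has at least two words in its subtree.
e.g. "asewsweax" and "asewsxw" share the prefix "asews" of length 5; no pair shares a longer one.
Longest shared-prefix length: 5

5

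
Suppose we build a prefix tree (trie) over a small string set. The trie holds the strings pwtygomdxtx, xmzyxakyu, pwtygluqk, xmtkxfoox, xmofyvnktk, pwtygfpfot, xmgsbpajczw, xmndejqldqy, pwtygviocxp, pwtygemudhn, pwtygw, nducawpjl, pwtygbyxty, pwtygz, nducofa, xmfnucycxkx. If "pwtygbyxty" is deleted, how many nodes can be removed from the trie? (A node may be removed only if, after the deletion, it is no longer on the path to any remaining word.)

Walk "pwtygbyxty" from the leaf back toward the root, removing each node that no remaining word uses.
The suffix "byxty" (5 nodes) is used only by "pwtygbyxty"; the node for "pwtyg" still has the child "o", so pruning stops there.
Nodes removed: 5

5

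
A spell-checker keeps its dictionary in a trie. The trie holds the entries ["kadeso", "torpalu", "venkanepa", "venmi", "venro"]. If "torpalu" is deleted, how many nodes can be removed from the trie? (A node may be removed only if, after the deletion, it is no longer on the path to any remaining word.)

A node on "torpalu"'s path can go only if nothing else ends at it or branches off below it.
No other word shares any prefix with "torpalu", so all 7 of its nodes go.
Nodes removed: 7

7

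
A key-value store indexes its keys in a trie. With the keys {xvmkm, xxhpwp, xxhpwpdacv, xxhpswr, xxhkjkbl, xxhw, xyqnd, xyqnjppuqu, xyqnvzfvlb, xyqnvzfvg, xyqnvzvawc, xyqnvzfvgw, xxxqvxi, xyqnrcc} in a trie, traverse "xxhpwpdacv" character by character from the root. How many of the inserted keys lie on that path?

Walk "xxhpwpdacv" from the root; an end-of-word marker is hit whenever a stored word is a prefix of "xxhpwpdacv".
Prefixes of the query that are stored words: "xxhpwp", "xxhpwpdacv"
Count: 2

2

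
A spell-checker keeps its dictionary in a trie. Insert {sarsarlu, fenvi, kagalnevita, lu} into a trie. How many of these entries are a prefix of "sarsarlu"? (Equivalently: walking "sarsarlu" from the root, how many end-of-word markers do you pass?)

1

Check each prefix of "sarsarlu" against the stored set — each match is an end-marker on the path.
Prefixes of the query that are stored words: "sarsarlu"
Count: 1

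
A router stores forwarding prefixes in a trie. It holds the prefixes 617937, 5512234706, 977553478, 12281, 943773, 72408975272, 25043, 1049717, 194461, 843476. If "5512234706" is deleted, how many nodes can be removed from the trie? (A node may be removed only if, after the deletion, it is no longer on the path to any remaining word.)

After clearing the end-marker at "5512234706", prune upward until reaching a node still needed by another word.
No other word shares any prefix with "5512234706", so all 10 of its nodes go.
Nodes removed: 10

10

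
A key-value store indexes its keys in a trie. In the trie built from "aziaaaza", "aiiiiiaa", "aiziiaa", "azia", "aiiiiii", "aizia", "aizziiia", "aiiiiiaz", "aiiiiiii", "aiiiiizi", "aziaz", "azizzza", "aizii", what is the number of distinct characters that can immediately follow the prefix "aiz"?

The children of the "aiz" node are the distinct next characters among strings starting with "aiz".
Distinct next characters after "aiz": i, z.
That node has 2 child edges.

2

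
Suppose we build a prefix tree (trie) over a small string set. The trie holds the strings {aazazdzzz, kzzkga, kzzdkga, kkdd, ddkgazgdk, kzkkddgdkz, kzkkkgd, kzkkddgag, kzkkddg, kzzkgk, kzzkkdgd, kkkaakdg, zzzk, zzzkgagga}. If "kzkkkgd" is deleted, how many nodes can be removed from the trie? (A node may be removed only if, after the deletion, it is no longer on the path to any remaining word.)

Walk "kzkkkgd" from the leaf back toward the root, removing each node that no remaining word uses.
The suffix "kgd" (3 nodes) is used only by "kzkkkgd"; the node for "kzkk" still has the child "d", so pruning stops there.
Nodes removed: 3

3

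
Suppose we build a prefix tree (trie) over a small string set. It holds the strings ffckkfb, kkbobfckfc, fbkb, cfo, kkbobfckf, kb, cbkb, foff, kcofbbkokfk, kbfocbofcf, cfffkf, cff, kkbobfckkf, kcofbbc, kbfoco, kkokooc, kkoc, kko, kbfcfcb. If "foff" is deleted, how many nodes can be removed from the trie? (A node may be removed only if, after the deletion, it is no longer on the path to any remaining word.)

3

Walk "foff" from the leaf back toward the root, removing each node that no remaining word uses.
The suffix "off" (3 nodes) is used only by "foff"; the node for "f" still has the child "f", so pruning stops there.
Nodes removed: 3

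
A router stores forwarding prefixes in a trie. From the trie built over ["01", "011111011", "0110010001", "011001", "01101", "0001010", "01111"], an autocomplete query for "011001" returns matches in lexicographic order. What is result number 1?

Words with prefix "011001", in lexicographic order: "011001", "0110010001"
The 1st is 011001.

011001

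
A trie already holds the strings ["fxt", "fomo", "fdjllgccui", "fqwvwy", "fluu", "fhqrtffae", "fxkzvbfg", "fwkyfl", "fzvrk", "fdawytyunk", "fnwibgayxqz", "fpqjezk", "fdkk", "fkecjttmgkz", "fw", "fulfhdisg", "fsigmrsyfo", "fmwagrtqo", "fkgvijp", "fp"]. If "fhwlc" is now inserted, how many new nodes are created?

3

The longest prefix of "fhwlc" already in the trie is "fh" (length 2).
New nodes needed: |"fhwlc"| − 2 = 5 − 2 = 3.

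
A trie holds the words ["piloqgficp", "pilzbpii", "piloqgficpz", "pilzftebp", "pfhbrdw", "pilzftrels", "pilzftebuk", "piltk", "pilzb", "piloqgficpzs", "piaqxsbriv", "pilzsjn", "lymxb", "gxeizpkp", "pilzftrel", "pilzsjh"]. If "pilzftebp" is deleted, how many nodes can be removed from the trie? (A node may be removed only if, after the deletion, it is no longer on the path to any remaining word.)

1

A node on "pilzftebp"'s path can go only if nothing else ends at it or branches off below it.
The suffix "p" (1 node) is used only by "pilzftebp"; the node for "pilzfteb" still has the child "u", so pruning stops there.
Nodes removed: 1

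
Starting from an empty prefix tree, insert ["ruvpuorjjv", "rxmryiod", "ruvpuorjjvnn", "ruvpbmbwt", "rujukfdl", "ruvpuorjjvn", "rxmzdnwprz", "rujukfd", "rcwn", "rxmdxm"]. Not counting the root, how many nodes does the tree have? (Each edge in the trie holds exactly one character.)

43

Count nodes per top-level branch (shared prefixes stored once):
  'r'-branch (rcwn, rujukfd, rujukfdl, ruvpbmbwt, ruvpuorjjv, ruvpuorjjvn, ruvpuorjjvnn, rxmdxm, rxmryiod, rxmzdnwprz): 43 nodes
Sum: 43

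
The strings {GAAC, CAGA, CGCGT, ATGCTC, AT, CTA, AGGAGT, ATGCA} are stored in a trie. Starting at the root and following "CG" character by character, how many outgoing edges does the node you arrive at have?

Walk "CG" from the root, arriving at one node.
Distinct next characters after "CG": C.
That node has 1 child edge.

1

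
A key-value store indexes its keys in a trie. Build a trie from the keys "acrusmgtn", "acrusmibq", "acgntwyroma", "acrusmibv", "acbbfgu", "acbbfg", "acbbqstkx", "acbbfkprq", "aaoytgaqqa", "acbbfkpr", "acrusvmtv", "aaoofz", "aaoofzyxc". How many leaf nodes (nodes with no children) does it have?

10

A leaf is a node with no children — equivalently, the end of a word that is not a proper prefix of any other stored word.
Those words: "aaoofzyxc", "aaoytgaqqa", "acbbfgu", "acbbfkprq", "acbbqstkx", "acgntwyroma", "acrusmgtn", "acrusmibq", "acrusmibv", "acrusvmtv"
Leaf count: 10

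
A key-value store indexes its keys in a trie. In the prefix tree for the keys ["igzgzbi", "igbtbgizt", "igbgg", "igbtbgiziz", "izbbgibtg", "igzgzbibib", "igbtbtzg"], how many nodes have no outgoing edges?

Leaves are exactly the stored words that no other stored word extends.
Those words: "igbgg", "igbtbgiziz", "igbtbgizt", "igbtbtzg", "igzgzbibib", "izbbgibtg"
Leaf count: 6

6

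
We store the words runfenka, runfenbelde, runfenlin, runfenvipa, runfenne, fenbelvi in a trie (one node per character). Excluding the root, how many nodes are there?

30

Insert word by word; a character creates a node only if that edge doesn't already exist:
  "runfenka" → 8 new (r, u, n, f, e, n, k, a)
  "runfenbelde" → prefix "runfen" already present; 5 new (b, e, l, d, e)
  "runfenlin" → prefix "runfen" already present; 3 new (l, i, n)
  "runfenvipa" → prefix "runfen" already present; 4 new (v, i, p, a)
  "runfenne" → prefix "runfen" already present; 2 new (n, e)
  "fenbelvi" → 8 new (f, e, n, b, e, l, v, i)
Total nodes = 8 + 5 + 3 + 4 + 2 + 8 = 30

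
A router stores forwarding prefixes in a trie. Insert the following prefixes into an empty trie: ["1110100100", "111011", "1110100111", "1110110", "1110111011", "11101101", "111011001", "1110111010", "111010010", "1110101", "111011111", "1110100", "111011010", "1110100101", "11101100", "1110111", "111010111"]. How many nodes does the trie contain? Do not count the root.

29

For each word, the new-node count is its length minus the longest prefix already in the trie:
  "1110100100" → 10 new (1, 1, 1, 0, 1, 0, 0, 1, 0, 0)
  "111011" → prefix "11101" already present; 1 new (1)
  "1110100111" → prefix "11101001" already present; 2 new (1, 1)
  "1110110" → prefix "111011" already present; 1 new (0)
  "1110111011" → prefix "111011" already present; 4 new (1, 0, 1, 1)
  "11101101" → prefix "1110110" already present; 1 new (1)
  "111011001" → prefix "1110110" already present; 2 new (0, 1)
  "1110111010" → prefix "111011101" already present; 1 new (0)
  "111010010" → prefix "111010010" already present; 0 new (none)
  "1110101" → prefix "111010" already present; 1 new (1)
  "111011111" → prefix "1110111" already present; 2 new (1, 1)
  "1110100" → prefix "1110100" already present; 0 new (none)
  "111011010" → prefix "11101101" already present; 1 new (0)
  "1110100101" → prefix "111010010" already present; 1 new (1)
  "11101100" → prefix "11101100" already present; 0 new (none)
  "1110111" → prefix "1110111" already present; 0 new (none)
  "111010111" → prefix "1110101" already present; 2 new (1, 1)
Total nodes = 10 + 1 + 2 + 1 + 4 + 1 + 2 + 1 + 0 + 1 + 2 + 0 + 1 + 1 + 0 + 0 + 2 = 29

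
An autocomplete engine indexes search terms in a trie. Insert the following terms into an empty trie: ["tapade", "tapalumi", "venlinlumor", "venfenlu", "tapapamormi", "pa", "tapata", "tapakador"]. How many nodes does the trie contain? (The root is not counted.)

42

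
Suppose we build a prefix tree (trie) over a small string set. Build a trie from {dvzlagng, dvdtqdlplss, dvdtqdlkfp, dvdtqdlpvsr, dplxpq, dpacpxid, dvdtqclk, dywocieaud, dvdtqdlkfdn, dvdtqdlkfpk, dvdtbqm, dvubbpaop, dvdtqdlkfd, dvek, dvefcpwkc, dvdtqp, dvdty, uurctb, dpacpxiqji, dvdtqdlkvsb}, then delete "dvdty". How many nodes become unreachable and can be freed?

After clearing the end-marker at "dvdty", prune upward until reaching a node still needed by another word.
The suffix "y" (1 node) is used only by "dvdty"; the node for "dvdt" still has the child "q", so pruning stops there.
Nodes removed: 1

1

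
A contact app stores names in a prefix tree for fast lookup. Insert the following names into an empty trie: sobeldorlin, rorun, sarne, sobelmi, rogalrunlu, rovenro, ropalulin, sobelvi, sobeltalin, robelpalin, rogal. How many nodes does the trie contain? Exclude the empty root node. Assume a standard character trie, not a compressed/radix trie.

57

For each word, the new-node count is its length minus the longest prefix already in the trie:
  "sobeldorlin" → 11 new (s, o, b, e, l, d, o, r, l, i, n)
  "rorun" → 5 new (r, o, r, u, n)
  "sarne" → prefix "s" already present; 4 new (a, r, n, e)
  "sobelmi" → prefix "sobel" already present; 2 new (m, i)
  "rogalrunlu" → prefix "ro" already present; 8 new (g, a, l, r, u, n, l, u)
  "rovenro" → prefix "ro" already present; 5 new (v, e, n, r, o)
  "ropalulin" → prefix "ro" already present; 7 new (p, a, l, u, l, i, n)
  "sobelvi" → prefix "sobel" already present; 2 new (v, i)
  "sobeltalin" → prefix "sobel" already present; 5 new (t, a, l, i, n)
  "robelpalin" → prefix "ro" already present; 8 new (b, e, l, p, a, l, i, n)
  "rogal" → prefix "rogal" already present; 0 new (none)
Total nodes = 11 + 5 + 4 + 2 + 8 + 5 + 7 + 2 + 5 + 8 + 0 = 57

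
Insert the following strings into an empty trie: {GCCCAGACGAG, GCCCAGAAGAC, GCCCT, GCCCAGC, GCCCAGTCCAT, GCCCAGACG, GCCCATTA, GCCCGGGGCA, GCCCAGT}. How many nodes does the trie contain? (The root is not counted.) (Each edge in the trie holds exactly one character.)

Trie structure (* marks end of a word):
(root)
└─ G
   └─ C
      └─ C
         └─ C
            ├─ A
            │  ├─ G
            │  │  ├─ A
            │  │  │  ├─ A
            │  │  │  │  └─ G
            │  │  │  │     └─ A
            │  │  │  │        └─ C *
            │  │  │  └─ C
            │  │  │     └─ G *
            │  │  │        └─ A
            │  │  │           └─ G *
            │  │  ├─ C *
            │  │  └─ T *
            │  │     └─ C
            │  │        └─ C
            │  │           └─ A
            │  │              └─ T *
            │  └─ T
            │     └─ T
            │        └─ A *
            ├─ G
            │  └─ G
            │     └─ G
            │        └─ G
            │           └─ C
            │              └─ A *
            └─ T *
Counting every labelled node above: 31.

31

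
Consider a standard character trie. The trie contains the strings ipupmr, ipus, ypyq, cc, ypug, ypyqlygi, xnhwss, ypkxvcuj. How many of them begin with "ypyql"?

Traverse to the node for "ypyql", then collect every word in that subtree.
Words under "ypyql": ypyqlygi
Count: 1

1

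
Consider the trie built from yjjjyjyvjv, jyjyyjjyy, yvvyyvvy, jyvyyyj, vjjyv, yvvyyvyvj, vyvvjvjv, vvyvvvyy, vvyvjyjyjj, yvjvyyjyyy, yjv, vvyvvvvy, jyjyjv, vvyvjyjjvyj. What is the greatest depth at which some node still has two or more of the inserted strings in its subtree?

Equivalently: take the maximum, over all pairs, of their longest common prefix length.
e.g. "vvyvjyjjvyj" and "vvyvjyjyjj" share the prefix "vvyvjyj" of length 7; no pair shares a longer one.
Longest shared-prefix length: 7

7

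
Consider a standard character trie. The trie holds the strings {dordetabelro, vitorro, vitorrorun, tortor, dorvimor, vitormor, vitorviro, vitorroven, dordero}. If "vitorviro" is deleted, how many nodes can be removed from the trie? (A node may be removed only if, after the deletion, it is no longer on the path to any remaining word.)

A node on "vitorviro"'s path can go only if nothing else ends at it or branches off below it.
The suffix "viro" (4 nodes) is used only by "vitorviro"; the node for "vitor" still has the child "r", so pruning stops there.
Nodes removed: 4

4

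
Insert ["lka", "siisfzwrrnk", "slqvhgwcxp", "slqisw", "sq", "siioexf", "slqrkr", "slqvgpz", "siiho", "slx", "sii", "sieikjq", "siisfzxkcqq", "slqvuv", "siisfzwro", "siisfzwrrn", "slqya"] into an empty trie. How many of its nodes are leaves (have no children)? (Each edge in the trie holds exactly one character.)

15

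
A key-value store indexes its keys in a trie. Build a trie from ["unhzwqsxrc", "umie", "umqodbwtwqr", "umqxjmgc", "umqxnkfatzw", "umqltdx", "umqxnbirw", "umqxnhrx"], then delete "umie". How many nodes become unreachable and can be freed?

A node on "umie"'s path can go only if nothing else ends at it or branches off below it.
The suffix "ie" (2 nodes) is used only by "umie"; the node for "um" still has the child "q", so pruning stops there.
Nodes removed: 2

2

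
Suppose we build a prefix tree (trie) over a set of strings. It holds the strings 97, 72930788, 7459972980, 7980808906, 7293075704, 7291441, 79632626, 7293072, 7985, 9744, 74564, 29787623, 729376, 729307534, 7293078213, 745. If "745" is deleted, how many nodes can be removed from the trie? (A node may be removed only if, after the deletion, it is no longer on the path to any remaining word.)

0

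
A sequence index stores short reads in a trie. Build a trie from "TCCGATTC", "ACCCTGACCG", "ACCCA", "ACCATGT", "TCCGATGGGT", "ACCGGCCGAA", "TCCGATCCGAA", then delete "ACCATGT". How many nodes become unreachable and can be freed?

4

A node on "ACCATGT"'s path can go only if nothing else ends at it or branches off below it.
The suffix "ATGT" (4 nodes) is used only by "ACCATGT"; the node for "ACC" still has the child "C", so pruning stops there.
Nodes removed: 4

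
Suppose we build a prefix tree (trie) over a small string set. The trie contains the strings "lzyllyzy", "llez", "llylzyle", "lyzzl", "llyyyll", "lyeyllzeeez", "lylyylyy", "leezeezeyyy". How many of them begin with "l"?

Filter for entries beginning with "l":
Matches: "leezeezeyyy", "llez", "llylzyle", "llyyyll", "lyeyllzeeez", "lylyylyy", "lyzzl", "lzyllyzy"
Count: 8

8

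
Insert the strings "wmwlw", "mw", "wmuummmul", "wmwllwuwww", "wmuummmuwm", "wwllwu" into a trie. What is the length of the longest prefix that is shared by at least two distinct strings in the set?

Look for the deepest trie node that still has at least two words in its subtree.
"wmuummmul" and "wmuummmuwm" agree on "wmuummmu" (8 characters) before diverging; nothing deeper is shared.
Longest shared-prefix length: 8

8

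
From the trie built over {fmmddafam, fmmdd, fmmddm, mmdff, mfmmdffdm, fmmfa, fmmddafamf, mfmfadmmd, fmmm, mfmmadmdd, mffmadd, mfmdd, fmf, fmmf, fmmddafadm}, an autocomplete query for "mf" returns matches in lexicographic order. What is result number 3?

DFS of the "mf" subtree visits, in order: "mffmadd", "mfmdd", "mfmfadmmd", "mfmmadmdd", "mfmmdffdm"
The 3rd is mfmfadmmd.

mfmfadmmd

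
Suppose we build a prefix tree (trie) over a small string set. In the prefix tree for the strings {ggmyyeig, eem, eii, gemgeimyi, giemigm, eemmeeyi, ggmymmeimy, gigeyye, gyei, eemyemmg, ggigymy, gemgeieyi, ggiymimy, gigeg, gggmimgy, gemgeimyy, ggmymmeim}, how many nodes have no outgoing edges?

15

Leaves are exactly the stored words that no other stored word extends.
Those words: "eemmeeyi", "eemyemmg", "eii", "gemgeieyi", "gemgeimyi", "gemgeimyy", "gggmimgy", "ggigymy", "ggiymimy", "ggmymmeimy", "ggmyyeig", "giemigm", "gigeg", "gigeyye", "gyei"
Leaf count: 15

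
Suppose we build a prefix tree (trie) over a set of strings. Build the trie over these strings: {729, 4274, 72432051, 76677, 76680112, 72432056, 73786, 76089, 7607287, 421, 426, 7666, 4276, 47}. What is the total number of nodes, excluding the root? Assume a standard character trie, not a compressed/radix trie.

39

Trie structure (* marks end of a word):
(root)
├─ 4
│  ├─ 2
│  │  ├─ 1 *
│  │  ├─ 6 *
│  │  └─ 7
│  │     ├─ 4 *
│  │     └─ 6 *
│  └─ 7 *
└─ 7
   ├─ 2
   │  ├─ 4
   │  │  └─ 3
   │  │     └─ 2
   │  │        └─ 0
   │  │           └─ 5
   │  │              ├─ 1 *
   │  │              └─ 6 *
   │  └─ 9 *
   ├─ 3
   │  └─ 7
   │     └─ 8
   │        └─ 6 *
   └─ 6
      ├─ 0
      │  ├─ 7
      │  │  └─ 2
      │  │     └─ 8
      │  │        └─ 7 *
      │  └─ 8
      │     └─ 9 *
      └─ 6
         ├─ 6 *
         ├─ 7
         │  └─ 7 *
         └─ 8
            └─ 0
               └─ 1
                  └─ 1
                     └─ 2 *
Counting every labelled node above: 39.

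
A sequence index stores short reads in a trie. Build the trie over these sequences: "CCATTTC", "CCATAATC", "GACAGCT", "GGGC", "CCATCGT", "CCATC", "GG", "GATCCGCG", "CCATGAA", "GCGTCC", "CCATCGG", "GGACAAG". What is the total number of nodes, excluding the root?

Insert word by word; a character creates a node only if that edge doesn't already exist:
  "CCATTTC" → 7 new (C, C, A, T, T, T, C)
  "CCATAATC" → prefix "CCAT" already present; 4 new (A, A, T, C)
  "GACAGCT" → 7 new (G, A, C, A, G, C, T)
  "GGGC" → prefix "G" already present; 3 new (G, G, C)
  "CCATCGT" → prefix "CCAT" already present; 3 new (C, G, T)
  "CCATC" → prefix "CCATC" already present; 0 new (none)
  "GG" → prefix "GG" already present; 0 new (none)
  "GATCCGCG" → prefix "GA" already present; 6 new (T, C, C, G, C, G)
  "CCATGAA" → prefix "CCAT" already present; 3 new (G, A, A)
  "GCGTCC" → prefix "G" already present; 5 new (C, G, T, C, C)
  "CCATCGG" → prefix "CCATCG" already present; 1 new (G)
  "GGACAAG" → prefix "GG" already present; 5 new (A, C, A, A, G)
Total nodes = 7 + 4 + 7 + 3 + 3 + 0 + 0 + 6 + 3 + 5 + 1 + 5 = 44

44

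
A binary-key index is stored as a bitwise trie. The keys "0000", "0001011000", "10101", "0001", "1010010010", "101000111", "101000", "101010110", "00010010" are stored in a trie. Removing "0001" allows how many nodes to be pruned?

After clearing the end-marker at "0001", prune upward until reaching a node still needed by another word.
Every node on "0001" is still needed (e.g. by "0001011000"), so nothing is freed.
Nodes removed: 0

0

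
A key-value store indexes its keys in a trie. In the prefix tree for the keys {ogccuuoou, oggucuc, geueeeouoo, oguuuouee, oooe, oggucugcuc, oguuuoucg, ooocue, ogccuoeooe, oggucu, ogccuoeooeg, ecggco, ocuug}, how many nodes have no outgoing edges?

11

A leaf is a node with no children — equivalently, the end of a word that is not a proper prefix of any other stored word.
Those words: "ecggco", "geueeeouoo", "ocuug", "ogccuoeooeg", "ogccuuoou", "oggucuc", "oggucugcuc", "oguuuoucg", "oguuuouee", "ooocue", "oooe"
Leaf count: 11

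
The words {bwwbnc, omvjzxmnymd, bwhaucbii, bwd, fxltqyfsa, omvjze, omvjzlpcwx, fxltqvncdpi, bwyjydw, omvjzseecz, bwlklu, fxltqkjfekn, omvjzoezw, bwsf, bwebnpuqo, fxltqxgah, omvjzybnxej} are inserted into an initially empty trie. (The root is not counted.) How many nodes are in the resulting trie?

For each word, the new-node count is its length minus the longest prefix already in the trie:
  "bwwbnc" → 6 new (b, w, w, b, n, c)
  "omvjzxmnymd" → 11 new (o, m, v, j, z, x, m, n, y, m, d)
  "bwhaucbii" → prefix "bw" already present; 7 new (h, a, u, c, b, i, i)
  "bwd" → prefix "bw" already present; 1 new (d)
  "fxltqyfsa" → 9 new (f, x, l, t, q, y, f, s, a)
  "omvjze" → prefix "omvjz" already present; 1 new (e)
  "omvjzlpcwx" → prefix "omvjz" already present; 5 new (l, p, c, w, x)
  "fxltqvncdpi" → prefix "fxltq" already present; 6 new (v, n, c, d, p, i)
  "bwyjydw" → prefix "bw" already present; 5 new (y, j, y, d, w)
  "omvjzseecz" → prefix "omvjz" already present; 5 new (s, e, e, c, z)
  "bwlklu" → prefix "bw" already present; 4 new (l, k, l, u)
  "fxltqkjfekn" → prefix "fxltq" already present; 6 new (k, j, f, e, k, n)
  "omvjzoezw" → prefix "omvjz" already present; 4 new (o, e, z, w)
  "bwsf" → prefix "bw" already present; 2 new (s, f)
  "bwebnpuqo" → prefix "bw" already present; 7 new (e, b, n, p, u, q, o)
  "fxltqxgah" → prefix "fxltq" already present; 4 new (x, g, a, h)
  "omvjzybnxej" → prefix "omvjz" already present; 6 new (y, b, n, x, e, j)
Total nodes = 6 + 11 + 7 + 1 + 9 + 1 + 5 + 6 + 5 + 5 + 4 + 6 + 4 + 2 + 7 + 4 + 6 = 89

89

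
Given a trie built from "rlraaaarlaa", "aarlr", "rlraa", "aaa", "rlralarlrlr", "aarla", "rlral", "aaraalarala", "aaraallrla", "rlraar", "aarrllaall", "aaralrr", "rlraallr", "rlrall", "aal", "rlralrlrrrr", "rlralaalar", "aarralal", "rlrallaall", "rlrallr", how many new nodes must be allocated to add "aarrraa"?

3

"aarr" is already a path in the trie; the remaining "raa" must be added.
So 7 − 4 = 3 new nodes.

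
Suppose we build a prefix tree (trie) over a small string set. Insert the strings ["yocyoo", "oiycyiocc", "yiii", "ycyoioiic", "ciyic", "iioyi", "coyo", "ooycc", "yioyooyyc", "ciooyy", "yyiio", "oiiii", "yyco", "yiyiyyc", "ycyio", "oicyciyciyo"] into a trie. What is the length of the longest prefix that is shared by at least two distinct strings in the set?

3

Look for the deepest trie node that still has at least two words in its subtree.
"ycyio" and "ycyoioiic" agree on "ycy" (3 characters) before diverging; nothing deeper is shared.
Longest shared-prefix length: 3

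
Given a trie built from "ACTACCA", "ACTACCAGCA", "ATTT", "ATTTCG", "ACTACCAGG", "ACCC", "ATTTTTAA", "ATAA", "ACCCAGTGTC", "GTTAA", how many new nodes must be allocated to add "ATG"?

1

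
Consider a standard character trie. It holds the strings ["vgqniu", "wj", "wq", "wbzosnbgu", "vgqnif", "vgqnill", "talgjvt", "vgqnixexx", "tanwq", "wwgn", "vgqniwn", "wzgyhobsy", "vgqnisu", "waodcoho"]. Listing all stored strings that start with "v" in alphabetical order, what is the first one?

Filter for "v…" and sort: "vgqnif", "vgqnill", "vgqnisu", "vgqniu", "vgqniwn", "vgqnixexx"
Position 1: vgqnif

vgqnif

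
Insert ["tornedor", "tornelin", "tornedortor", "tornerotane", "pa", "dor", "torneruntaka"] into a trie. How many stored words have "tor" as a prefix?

5

Walk to "tor"; the words in its subtree are exactly those with that prefix.
Matches: "tornedor", "tornedortor", "tornelin", "tornerotane", "torneruntaka"
Count: 5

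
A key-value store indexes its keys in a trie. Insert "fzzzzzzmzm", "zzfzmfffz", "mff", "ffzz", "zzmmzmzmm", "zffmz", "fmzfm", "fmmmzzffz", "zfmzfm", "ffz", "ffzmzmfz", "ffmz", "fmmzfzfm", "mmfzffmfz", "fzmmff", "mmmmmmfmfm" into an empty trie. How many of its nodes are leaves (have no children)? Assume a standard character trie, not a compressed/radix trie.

15

Leaves are exactly the stored words that no other stored word extends.
Those words: "ffmz", "ffzmzmfz", "ffzz", "fmmmzzffz", "fmmzfzfm", "fmzfm", "fzmmff", "fzzzzzzmzm", "mff", "mmfzffmfz", "mmmmmmfmfm", "zffmz", "zfmzfm", "zzfzmfffz", "zzmmzmzmm"
Leaf count: 15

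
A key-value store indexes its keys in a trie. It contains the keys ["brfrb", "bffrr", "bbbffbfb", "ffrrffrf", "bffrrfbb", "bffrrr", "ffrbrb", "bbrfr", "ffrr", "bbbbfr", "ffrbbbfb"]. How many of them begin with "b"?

7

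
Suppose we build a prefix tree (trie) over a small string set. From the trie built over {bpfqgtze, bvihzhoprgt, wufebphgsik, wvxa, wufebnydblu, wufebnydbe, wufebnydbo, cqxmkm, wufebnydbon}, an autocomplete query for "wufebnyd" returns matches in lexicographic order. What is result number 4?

Filter for "wufebnyd…" and sort: "wufebnydbe", "wufebnydblu", "wufebnydbo", "wufebnydbon"
The 4th is wufebnydbon.

wufebnydbon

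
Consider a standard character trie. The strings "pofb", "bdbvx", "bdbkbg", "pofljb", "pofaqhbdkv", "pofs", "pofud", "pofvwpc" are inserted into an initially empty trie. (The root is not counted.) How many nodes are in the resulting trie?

Trie structure (* marks end of a word):
(root)
├─ b
│  └─ d
│     └─ b
│        ├─ k
│        │  └─ b
│        │     └─ g *
│        └─ v
│           └─ x *
└─ p
   └─ o
      └─ f
         ├─ a
         │  └─ q
         │     └─ h
         │        └─ b
         │           └─ d
         │              └─ k
         │                 └─ v *
         ├─ b *
         ├─ l
         │  └─ j
         │     └─ b *
         ├─ s *
         ├─ u
         │  └─ d *
         └─ v
            └─ w
               └─ p
                  └─ c *
Counting every labelled node above: 29.

29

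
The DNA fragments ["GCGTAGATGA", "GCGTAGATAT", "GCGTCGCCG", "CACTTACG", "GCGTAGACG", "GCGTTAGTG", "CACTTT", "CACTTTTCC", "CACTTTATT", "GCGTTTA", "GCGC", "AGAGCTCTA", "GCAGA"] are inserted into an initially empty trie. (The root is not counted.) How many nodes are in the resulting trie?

Insert word by word; a character creates a node only if that edge doesn't already exist:
  "GCGTAGATGA" → 10 new (G, C, G, T, A, G, A, T, G, A)
  "GCGTAGATAT" → prefix "GCGTAGAT" already present; 2 new (A, T)
  "GCGTCGCCG" → prefix "GCGT" already present; 5 new (C, G, C, C, G)
  "CACTTACG" → 8 new (C, A, C, T, T, A, C, G)
  "GCGTAGACG" → prefix "GCGTAGA" already present; 2 new (C, G)
  "GCGTTAGTG" → prefix "GCGT" already present; 5 new (T, A, G, T, G)
  "CACTTT" → prefix "CACTT" already present; 1 new (T)
  "CACTTTTCC" → prefix "CACTTT" already present; 3 new (T, C, C)
  "CACTTTATT" → prefix "CACTTT" already present; 3 new (A, T, T)
  "GCGTTTA" → prefix "GCGTT" already present; 2 new (T, A)
  "GCGC" → prefix "GCG" already present; 1 new (C)
  "AGAGCTCTA" → 9 new (A, G, A, G, C, T, C, T, A)
  "GCAGA" → prefix "GC" already present; 3 new (A, G, A)
Total nodes = 10 + 2 + 5 + 8 + 2 + 5 + 1 + 3 + 3 + 2 + 1 + 9 + 3 = 54

54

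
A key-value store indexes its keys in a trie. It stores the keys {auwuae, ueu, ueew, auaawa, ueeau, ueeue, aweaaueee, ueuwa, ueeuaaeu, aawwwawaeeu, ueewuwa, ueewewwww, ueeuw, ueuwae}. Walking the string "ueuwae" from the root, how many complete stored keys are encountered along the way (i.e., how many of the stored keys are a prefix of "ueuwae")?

Walk "ueuwae" from the root; an end-of-word marker is hit whenever a stored word is a prefix of "ueuwae".
Prefixes of the query that are stored words: "ueu", "ueuwa", "ueuwae"
Count: 3

3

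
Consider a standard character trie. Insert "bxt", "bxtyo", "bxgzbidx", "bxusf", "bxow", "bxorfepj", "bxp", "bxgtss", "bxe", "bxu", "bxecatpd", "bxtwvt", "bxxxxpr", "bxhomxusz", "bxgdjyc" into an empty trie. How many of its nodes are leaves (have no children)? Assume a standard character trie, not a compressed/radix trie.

A leaf is a node with no children — equivalently, the end of a word that is not a proper prefix of any other stored word.
Those words: "bxecatpd", "bxgdjyc", "bxgtss", "bxgzbidx", "bxhomxusz", "bxorfepj", "bxow", "bxp", "bxtwvt", "bxtyo", "bxusf", "bxxxxpr"
Leaf count: 12

12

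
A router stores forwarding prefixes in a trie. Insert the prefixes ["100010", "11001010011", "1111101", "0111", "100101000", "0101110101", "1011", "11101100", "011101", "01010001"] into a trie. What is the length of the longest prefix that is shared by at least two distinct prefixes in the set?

Look for the deepest trie node that still has at least two words in its subtree.
"01010001" and "0101110101" agree on "0101" (4 characters) before diverging; nothing deeper is shared.
Longest shared-prefix length: 4

4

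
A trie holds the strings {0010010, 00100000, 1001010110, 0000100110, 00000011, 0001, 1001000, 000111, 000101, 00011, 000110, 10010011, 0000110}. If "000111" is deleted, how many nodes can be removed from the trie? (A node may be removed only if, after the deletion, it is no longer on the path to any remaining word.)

Walk "000111" from the leaf back toward the root, removing each node that no remaining word uses.
The suffix "1" (1 node) is used only by "000111"; the node for "00011" still has the child "0", so pruning stops there.
Nodes removed: 1

1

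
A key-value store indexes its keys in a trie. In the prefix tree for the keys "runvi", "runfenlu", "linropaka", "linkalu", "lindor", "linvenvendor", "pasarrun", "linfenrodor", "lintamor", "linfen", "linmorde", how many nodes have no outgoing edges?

Leaves are exactly the stored words that no other stored word extends.
Those words: "lindor", "linfenrodor", "linkalu", "linmorde", "linropaka", "lintamor", "linvenvendor", "pasarrun", "runfenlu", "runvi"
Leaf count: 10

10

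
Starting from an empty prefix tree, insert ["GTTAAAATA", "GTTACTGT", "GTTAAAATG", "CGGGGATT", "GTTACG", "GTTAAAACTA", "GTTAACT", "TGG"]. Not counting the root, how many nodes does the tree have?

31

Trie structure (* marks end of a word):
(root)
├─ C
│  └─ G
│     └─ G
│        └─ G
│           └─ G
│              └─ A
│                 └─ T
│                    └─ T *
├─ G
│  └─ T
│     └─ T
│        └─ A
│           ├─ A
│           │  ├─ A
│           │  │  └─ A
│           │  │     ├─ C
│           │  │     │  └─ T
│           │  │     │     └─ A *
│           │  │     └─ T
│           │  │        ├─ A *
│           │  │        └─ G *
│           │  └─ C
│           │     └─ T *
│           └─ C
│              ├─ G *
│              └─ T
│                 └─ G
│                    └─ T *
└─ T
   └─ G
      └─ G *
Counting every labelled node above: 31.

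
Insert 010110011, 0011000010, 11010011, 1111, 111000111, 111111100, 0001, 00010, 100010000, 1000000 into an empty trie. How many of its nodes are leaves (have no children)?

8

Leaves are exactly the stored words that no other stored word extends.
Those words: "00010", "0011000010", "010110011", "1000000", "100010000", "11010011", "111000111", "111111100"
Leaf count: 8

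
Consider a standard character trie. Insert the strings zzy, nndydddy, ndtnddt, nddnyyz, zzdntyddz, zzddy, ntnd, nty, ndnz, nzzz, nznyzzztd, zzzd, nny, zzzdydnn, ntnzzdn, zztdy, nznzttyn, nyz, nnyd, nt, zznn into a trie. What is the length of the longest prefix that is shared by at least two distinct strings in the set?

Equivalently: take the maximum, over all pairs, of their longest common prefix length.
"zzzd" and "zzzdydnn" agree on "zzzd" (4 characters) before diverging; nothing deeper is shared.
Longest shared-prefix length: 4

4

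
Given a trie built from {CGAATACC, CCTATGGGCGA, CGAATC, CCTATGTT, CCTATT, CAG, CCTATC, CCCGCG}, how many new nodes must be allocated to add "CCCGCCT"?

2

The longest prefix of "CCCGCCT" already in the trie is "CCCGC" (length 5).
Each of the 2 remaining characters creates one node.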